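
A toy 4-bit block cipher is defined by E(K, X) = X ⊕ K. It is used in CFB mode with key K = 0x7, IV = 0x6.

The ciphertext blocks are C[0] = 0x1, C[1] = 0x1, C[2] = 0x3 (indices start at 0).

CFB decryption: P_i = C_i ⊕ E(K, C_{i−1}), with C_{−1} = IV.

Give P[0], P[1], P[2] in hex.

P[0] = 0x0, P[1] = 0x7, P[2] = 0x5

P[0]: E(K, 0x6) = 0x1; 0x1 ⊕ 0x1 = 0x0.
P[1]: E(K, 0x1) = 0x6; 0x1 ⊕ 0x6 = 0x7.
P[2]: E(K, 0x1) = 0x6; 0x3 ⊕ 0x6 = 0x5.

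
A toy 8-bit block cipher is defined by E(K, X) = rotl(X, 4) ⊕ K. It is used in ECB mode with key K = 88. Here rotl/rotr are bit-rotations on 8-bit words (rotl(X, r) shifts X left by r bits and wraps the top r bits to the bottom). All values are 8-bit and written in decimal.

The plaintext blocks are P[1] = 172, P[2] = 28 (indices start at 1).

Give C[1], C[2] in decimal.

C[1] = 146, C[2] = 153

ECB encryption: C_i = E(K, P_i).
C[1]: E(K, 172) = 146.
C[2]: E(K, 28) = 153.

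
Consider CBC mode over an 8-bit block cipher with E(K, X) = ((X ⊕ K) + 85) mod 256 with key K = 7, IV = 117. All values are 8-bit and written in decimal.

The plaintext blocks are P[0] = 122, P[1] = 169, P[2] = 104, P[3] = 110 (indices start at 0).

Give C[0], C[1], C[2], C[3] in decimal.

CBC encryption: C_i = E(K, P_i ⊕ C_{i−1}), with C_{−1} = IV.
C[0]: P[0] ⊕ 117 = 15; E(K, 15) = 93.
C[1]: P[1] ⊕ 93 = 244; E(K, 244) = 72.
C[2]: P[2] ⊕ 72 = 32; E(K, 32) = 124.
C[3]: P[3] ⊕ 124 = 18; E(K, 18) = 106.

C[0] = 93, C[1] = 72, C[2] = 124, C[3] = 106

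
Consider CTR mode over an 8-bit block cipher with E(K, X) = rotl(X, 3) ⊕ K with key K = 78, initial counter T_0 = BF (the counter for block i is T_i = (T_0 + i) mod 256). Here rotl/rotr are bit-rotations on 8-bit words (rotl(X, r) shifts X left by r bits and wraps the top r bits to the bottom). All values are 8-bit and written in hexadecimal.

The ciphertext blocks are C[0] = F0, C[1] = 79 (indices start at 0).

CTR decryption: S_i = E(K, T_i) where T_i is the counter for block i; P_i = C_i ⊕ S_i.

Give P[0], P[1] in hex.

P[0] = 75, P[1] = 07

P[0]: T = BF, S = E(K, T) = 85; F0 ⊕ 85 = 75.
P[1]: T = C0, S = E(K, T) = 7E; 79 ⊕ 7E = 07.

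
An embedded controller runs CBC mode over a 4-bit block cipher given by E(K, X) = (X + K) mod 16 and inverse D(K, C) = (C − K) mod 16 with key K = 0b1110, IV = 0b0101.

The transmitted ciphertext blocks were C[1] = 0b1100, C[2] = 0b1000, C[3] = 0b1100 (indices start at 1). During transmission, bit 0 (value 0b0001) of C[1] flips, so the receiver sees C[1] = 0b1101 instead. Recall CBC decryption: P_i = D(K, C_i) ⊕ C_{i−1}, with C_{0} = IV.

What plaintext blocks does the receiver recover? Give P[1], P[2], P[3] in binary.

Only C[1] changed, to 0b1101. In CBC, a change in C_i garbles P_i and flips the same bit in P_{i+1}. Decrypting the received ciphertext:
P[1]: D(K, 0b1101) = 0b1111; 0b1111 ⊕ 0b0101 = 0b1010.
P[2]: D(K, 0b1000) = 0b1010; 0b1010 ⊕ 0b1101 = 0b0111.
P[3]: D(K, 0b1100) = 0b1110; 0b1110 ⊕ 0b1000 = 0b0110.
Blocks that differ from the original plaintext: P[1], P[2].

P[1] = 0b1010, P[2] = 0b0111, P[3] = 0b0110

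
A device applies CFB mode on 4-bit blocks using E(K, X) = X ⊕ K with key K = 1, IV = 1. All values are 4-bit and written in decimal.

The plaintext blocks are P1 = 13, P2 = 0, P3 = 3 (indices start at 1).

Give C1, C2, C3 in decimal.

C1 = 13, C2 = 12, C3 = 14

CFB encryption: C_i = P_i ⊕ E(K, C_{i−1}), with C_{0} = IV.
C1: E(K, 1) = 0; 13 ⊕ 0 = 13.
C2: E(K, 13) = 12; 0 ⊕ 12 = 12.
C3: E(K, 12) = 13; 3 ⊕ 13 = 14.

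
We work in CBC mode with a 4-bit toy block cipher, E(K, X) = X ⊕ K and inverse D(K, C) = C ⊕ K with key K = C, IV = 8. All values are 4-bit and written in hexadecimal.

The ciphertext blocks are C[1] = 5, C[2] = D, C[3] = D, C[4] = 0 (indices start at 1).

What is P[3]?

CBC decryption: P_i = D(K, C_i) ⊕ C_{i−1}, with C_{0} = IV.
P[3]: D(K, D) = 1; 1 ⊕ D = C.

P[3] = C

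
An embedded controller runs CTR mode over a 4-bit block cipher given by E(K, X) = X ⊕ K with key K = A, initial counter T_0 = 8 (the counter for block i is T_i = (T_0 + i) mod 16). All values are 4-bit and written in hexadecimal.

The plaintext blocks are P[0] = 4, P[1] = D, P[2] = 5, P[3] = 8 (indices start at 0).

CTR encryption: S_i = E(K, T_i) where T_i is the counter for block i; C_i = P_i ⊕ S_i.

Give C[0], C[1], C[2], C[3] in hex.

C[0] = 6, C[1] = E, C[2] = 5, C[3] = 9

C[0]: T = 8, S = E(K, T) = 2; 4 ⊕ 2 = 6.
C[1]: T = 9, S = E(K, T) = 3; D ⊕ 3 = E.
C[2]: T = A, S = E(K, T) = 0; 5 ⊕ 0 = 5.
C[3]: T = B, S = E(K, T) = 1; 8 ⊕ 1 = 9.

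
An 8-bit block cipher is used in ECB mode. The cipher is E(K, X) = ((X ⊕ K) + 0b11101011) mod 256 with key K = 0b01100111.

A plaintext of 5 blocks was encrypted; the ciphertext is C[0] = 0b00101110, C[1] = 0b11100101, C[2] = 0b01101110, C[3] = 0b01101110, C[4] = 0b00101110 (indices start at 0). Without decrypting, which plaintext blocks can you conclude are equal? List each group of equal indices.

ECB encrypts each block independently with the same key, so equal ciphertext blocks imply equal plaintext blocks.
C[0] = C[4] = 0b00101110, so P[0] = P[4].
C[2] = C[3] = 0b01101110, so P[2] = P[3].

P[0] = P[4]; P[2] = P[3]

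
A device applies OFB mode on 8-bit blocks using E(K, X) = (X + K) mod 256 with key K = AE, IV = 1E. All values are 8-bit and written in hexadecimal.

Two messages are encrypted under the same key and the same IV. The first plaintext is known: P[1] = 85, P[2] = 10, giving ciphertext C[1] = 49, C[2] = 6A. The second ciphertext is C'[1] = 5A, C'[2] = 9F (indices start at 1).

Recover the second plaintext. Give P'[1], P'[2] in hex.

In OFB with a reused IV, both messages share the same keystream S_i, so C_i ⊕ C'_i = P_i ⊕ P'_i and thus P'_i = P_i ⊕ C_i ⊕ C'_i.
P'[1]: 85 ⊕ 49 ⊕ 5A = 96.
P'[2]: 10 ⊕ 6A ⊕ 9F = E5.

P'[1] = 96, P'[2] = E5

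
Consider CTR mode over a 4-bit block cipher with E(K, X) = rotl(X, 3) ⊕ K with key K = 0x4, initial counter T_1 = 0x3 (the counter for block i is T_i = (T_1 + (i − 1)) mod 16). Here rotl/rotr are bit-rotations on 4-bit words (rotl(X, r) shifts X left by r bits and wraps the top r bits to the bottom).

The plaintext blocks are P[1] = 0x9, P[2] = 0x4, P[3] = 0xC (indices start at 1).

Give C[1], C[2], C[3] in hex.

CTR encryption: S_i = E(K, T_i) where T_i is the counter for block i; C_i = P_i ⊕ S_i.
C[1]: T = 0x3, S = E(K, T) = 0xD; 0x9 ⊕ 0xD = 0x4.
C[2]: T = 0x4, S = E(K, T) = 0x6; 0x4 ⊕ 0x6 = 0x2.
C[3]: T = 0x5, S = E(K, T) = 0xE; 0xC ⊕ 0xE = 0x2.

C[1] = 0x4, C[2] = 0x2, C[3] = 0x2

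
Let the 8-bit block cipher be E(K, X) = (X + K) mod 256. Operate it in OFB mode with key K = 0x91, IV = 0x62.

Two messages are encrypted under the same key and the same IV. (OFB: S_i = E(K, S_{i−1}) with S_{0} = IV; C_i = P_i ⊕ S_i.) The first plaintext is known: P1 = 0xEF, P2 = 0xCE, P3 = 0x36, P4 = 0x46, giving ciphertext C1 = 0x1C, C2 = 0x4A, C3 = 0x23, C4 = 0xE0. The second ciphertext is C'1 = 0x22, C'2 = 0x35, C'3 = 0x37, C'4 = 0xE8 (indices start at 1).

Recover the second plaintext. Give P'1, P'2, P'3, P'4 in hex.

In OFB with a reused IV, both messages share the same keystream S_i, so C_i ⊕ C'_i = P_i ⊕ P'_i and thus P'_i = P_i ⊕ C_i ⊕ C'_i.
P'1: 0xEF ⊕ 0x1C ⊕ 0x22 = 0xD1.
P'2: 0xCE ⊕ 0x4A ⊕ 0x35 = 0xB1.
P'3: 0x36 ⊕ 0x23 ⊕ 0x37 = 0x22.
P'4: 0x46 ⊕ 0xE0 ⊕ 0xE8 = 0x4E.

P'1 = 0xD1, P'2 = 0xB1, P'3 = 0x22, P'4 = 0x4E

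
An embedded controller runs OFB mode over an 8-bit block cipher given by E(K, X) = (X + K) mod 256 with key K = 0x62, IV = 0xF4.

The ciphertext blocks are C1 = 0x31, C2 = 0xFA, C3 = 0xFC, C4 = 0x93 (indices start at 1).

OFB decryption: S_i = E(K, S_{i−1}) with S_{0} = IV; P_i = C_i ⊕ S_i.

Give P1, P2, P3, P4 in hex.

P1: S = E(K, 0xF4) = 0x56; 0x31 ⊕ 0x56 = 0x67.
P2: S = E(K, 0x56) = 0xB8; 0xFA ⊕ 0xB8 = 0x42.
P3: S = E(K, 0xB8) = 0x1A; 0xFC ⊕ 0x1A = 0xE6.
P4: S = E(K, 0x1A) = 0x7C; 0x93 ⊕ 0x7C = 0xEF.

P1 = 0x67, P2 = 0x42, P3 = 0xE6, P4 = 0xEF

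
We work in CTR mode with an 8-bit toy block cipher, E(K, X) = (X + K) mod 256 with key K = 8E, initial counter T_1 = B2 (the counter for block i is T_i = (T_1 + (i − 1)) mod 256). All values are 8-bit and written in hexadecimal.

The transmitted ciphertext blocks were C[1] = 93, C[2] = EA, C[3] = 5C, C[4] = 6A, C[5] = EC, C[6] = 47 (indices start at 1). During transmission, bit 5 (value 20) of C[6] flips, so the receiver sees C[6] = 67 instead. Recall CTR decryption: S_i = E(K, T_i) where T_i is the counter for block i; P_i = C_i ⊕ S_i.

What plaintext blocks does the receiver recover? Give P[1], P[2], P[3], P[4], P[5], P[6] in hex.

P[1] = D3, P[2] = AB, P[3] = 1E, P[4] = 29, P[5] = A8, P[6] = 22

Only C[6] changed, to 67. In CTR, a change in C_i flips the same bit in P_i only; the keystream is unaffected. Decrypting the received ciphertext:
P[1]: T = B2, S = E(K, T) = 40; 93 ⊕ 40 = D3.
P[2]: T = B3, S = E(K, T) = 41; EA ⊕ 41 = AB.
P[3]: T = B4, S = E(K, T) = 42; 5C ⊕ 42 = 1E.
P[4]: T = B5, S = E(K, T) = 43; 6A ⊕ 43 = 29.
P[5]: T = B6, S = E(K, T) = 44; EC ⊕ 44 = A8.
P[6]: T = B7, S = E(K, T) = 45; 67 ⊕ 45 = 22.
Blocks that differ from the original plaintext: P[6].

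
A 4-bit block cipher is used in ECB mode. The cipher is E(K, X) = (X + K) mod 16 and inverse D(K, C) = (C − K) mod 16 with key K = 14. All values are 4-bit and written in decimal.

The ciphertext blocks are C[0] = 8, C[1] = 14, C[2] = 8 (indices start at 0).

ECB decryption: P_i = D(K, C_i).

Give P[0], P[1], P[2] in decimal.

P[0]: D(K, 8) = 10.
P[1]: D(K, 14) = 0.
P[2]: D(K, 8) = 10.

P[0] = 10, P[1] = 0, P[2] = 10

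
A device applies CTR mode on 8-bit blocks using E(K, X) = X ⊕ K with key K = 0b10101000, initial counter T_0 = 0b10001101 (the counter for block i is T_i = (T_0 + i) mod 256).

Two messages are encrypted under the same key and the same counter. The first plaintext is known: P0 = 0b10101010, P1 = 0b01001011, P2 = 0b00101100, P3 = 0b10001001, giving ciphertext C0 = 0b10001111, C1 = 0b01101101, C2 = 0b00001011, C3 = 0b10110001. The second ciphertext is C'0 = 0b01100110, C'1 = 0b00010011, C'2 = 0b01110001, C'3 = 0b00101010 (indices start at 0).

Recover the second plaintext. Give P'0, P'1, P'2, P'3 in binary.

In CTR with a reused counter, both messages share the same keystream S_i, so C_i ⊕ C'_i = P_i ⊕ P'_i and thus P'_i = P_i ⊕ C_i ⊕ C'_i.
P'0: 0b10101010 ⊕ 0b10001111 ⊕ 0b01100110 = 0b01000011.
P'1: 0b01001011 ⊕ 0b01101101 ⊕ 0b00010011 = 0b00110101.
P'2: 0b00101100 ⊕ 0b00001011 ⊕ 0b01110001 = 0b01010110.
P'3: 0b10001001 ⊕ 0b10110001 ⊕ 0b00101010 = 0b00010010.

P'0 = 0b01000011, P'1 = 0b00110101, P'2 = 0b01010110, P'3 = 0b00010010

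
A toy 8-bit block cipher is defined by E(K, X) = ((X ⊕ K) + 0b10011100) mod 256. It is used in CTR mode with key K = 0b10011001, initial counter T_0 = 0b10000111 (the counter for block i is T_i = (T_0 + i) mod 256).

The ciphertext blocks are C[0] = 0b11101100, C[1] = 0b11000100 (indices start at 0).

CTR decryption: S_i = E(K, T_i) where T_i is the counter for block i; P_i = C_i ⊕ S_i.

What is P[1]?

P[1] = 0b01101001

P[1]: T = 0b10001000, S = E(K, T) = 0b10101101; 0b11000100 ⊕ 0b10101101 = 0b01101001.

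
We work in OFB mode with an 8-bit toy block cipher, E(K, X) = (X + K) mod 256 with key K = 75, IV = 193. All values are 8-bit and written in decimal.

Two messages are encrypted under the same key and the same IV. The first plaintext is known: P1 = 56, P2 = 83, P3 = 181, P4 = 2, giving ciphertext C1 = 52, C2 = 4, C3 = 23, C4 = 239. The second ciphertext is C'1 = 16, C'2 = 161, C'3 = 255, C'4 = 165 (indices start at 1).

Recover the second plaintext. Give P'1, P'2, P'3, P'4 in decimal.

P'1 = 28, P'2 = 246, P'3 = 93, P'4 = 72

In OFB with a reused IV, both messages share the same keystream S_i, so C_i ⊕ C'_i = P_i ⊕ P'_i and thus P'_i = P_i ⊕ C_i ⊕ C'_i.
P'1: 56 ⊕ 52 ⊕ 16 = 28.
P'2: 83 ⊕ 4 ⊕ 161 = 246.
P'3: 181 ⊕ 23 ⊕ 255 = 93.
P'4: 2 ⊕ 239 ⊕ 165 = 72.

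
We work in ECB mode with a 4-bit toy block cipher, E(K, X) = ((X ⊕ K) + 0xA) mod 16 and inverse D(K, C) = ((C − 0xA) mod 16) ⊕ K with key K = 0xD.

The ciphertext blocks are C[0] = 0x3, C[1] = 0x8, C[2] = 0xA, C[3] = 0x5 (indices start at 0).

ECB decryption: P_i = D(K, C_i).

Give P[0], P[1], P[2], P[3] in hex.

P[0] = 0x4, P[1] = 0x3, P[2] = 0xD, P[3] = 0x6

P[0]: D(K, 0x3) = 0x4.
P[1]: D(K, 0x8) = 0x3.
P[2]: D(K, 0xA) = 0xD.
P[3]: D(K, 0x5) = 0x6.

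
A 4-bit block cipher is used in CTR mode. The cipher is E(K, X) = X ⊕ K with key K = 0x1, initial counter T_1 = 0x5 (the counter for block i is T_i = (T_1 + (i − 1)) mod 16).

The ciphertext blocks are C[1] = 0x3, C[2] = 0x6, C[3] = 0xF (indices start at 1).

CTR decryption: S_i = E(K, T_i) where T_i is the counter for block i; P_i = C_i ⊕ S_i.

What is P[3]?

P[3] = 0x9

P[3]: T = 0x7, S = E(K, T) = 0x6; 0xF ⊕ 0x6 = 0x9.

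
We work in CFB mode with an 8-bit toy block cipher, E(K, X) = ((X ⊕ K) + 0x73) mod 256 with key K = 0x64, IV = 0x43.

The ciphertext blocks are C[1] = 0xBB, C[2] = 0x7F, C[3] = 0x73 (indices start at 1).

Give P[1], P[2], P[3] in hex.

P[1] = 0x21, P[2] = 0x2D, P[3] = 0xFD

CFB decryption: P_i = C_i ⊕ E(K, C_{i−1}), with C_{0} = IV.
P[1]: E(K, 0x43) = 0x9A; 0xBB ⊕ 0x9A = 0x21.
P[2]: E(K, 0xBB) = 0x52; 0x7F ⊕ 0x52 = 0x2D.
P[3]: E(K, 0x7F) = 0x8E; 0x73 ⊕ 0x8E = 0xFD.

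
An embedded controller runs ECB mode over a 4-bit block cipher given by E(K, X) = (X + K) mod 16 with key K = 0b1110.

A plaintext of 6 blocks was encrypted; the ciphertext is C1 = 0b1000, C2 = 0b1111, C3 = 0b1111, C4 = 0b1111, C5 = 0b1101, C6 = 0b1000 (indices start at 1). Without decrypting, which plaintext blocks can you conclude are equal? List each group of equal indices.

P1 = P6; P2 = P3 = P4

ECB encrypts each block independently with the same key, so equal ciphertext blocks imply equal plaintext blocks.
C1 = C6 = 0b1000, so P1 = P6.
C2 = C3 = C4 = 0b1111, so P2 = P3 = P4.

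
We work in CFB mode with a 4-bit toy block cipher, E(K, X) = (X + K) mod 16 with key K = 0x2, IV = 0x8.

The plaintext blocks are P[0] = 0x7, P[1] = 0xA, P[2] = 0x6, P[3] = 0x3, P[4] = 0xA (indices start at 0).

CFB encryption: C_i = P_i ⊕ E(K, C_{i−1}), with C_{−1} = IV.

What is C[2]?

C[0]: E(K, 0x8) = 0xA; 0x7 ⊕ 0xA = 0xD.
C[1]: E(K, 0xD) = 0xF; 0xA ⊕ 0xF = 0x5.
C[2]: E(K, 0x5) = 0x7; 0x6 ⊕ 0x7 = 0x1.

C[2] = 0x1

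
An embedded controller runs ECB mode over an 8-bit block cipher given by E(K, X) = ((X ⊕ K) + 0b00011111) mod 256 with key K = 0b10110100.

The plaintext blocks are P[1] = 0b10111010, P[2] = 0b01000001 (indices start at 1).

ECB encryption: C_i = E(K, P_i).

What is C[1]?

C[1]: E(K, 0b10111010) = 0b00101101.

C[1] = 0b00101101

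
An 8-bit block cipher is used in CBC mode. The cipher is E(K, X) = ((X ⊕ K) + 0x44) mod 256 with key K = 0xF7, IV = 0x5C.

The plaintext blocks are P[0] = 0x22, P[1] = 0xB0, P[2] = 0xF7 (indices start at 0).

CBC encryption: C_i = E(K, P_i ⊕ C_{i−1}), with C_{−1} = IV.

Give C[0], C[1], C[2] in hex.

C[0]: P[0] ⊕ 0x5C = 0x7E; E(K, 0x7E) = 0xCD.
C[1]: P[1] ⊕ 0xCD = 0x7D; E(K, 0x7D) = 0xCE.
C[2]: P[2] ⊕ 0xCE = 0x39; E(K, 0x39) = 0x12.

C[0] = 0xCD, C[1] = 0xCE, C[2] = 0x12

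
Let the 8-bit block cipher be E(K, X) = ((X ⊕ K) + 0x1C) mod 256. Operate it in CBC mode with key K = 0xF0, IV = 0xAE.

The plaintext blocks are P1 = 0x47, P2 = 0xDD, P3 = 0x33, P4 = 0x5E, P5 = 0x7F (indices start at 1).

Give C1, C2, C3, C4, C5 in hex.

CBC encryption: C_i = E(K, P_i ⊕ C_{i−1}), with C_{0} = IV.
C1: P1 ⊕ 0xAE = 0xE9; E(K, 0xE9) = 0x35.
C2: P2 ⊕ 0x35 = 0xE8; E(K, 0xE8) = 0x34.
C3: P3 ⊕ 0x34 = 0x07; E(K, 0x07) = 0x13.
C4: P4 ⊕ 0x13 = 0x4D; E(K, 0x4D) = 0xD9.
C5: P5 ⊕ 0xD9 = 0xA6; E(K, 0xA6) = 0x72.

C1 = 0x35, C2 = 0x34, C3 = 0x13, C4 = 0xD9, C5 = 0x72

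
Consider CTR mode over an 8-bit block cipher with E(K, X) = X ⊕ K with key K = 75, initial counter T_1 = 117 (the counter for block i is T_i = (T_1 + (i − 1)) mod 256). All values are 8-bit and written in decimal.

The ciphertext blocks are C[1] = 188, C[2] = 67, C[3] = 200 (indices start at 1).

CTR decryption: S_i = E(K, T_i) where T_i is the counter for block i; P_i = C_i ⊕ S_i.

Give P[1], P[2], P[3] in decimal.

P[1]: T = 117, S = E(K, T) = 62; 188 ⊕ 62 = 130.
P[2]: T = 118, S = E(K, T) = 61; 67 ⊕ 61 = 126.
P[3]: T = 119, S = E(K, T) = 60; 200 ⊕ 60 = 244.

P[1] = 130, P[2] = 126, P[3] = 244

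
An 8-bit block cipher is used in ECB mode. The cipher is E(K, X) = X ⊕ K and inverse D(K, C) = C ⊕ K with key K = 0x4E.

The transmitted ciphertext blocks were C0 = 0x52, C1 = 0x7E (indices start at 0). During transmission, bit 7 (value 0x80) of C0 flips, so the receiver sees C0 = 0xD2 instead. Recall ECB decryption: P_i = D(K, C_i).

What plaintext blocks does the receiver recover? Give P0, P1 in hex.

Only C0 changed, to 0xD2. In ECB, a change in C_i affects only P_i. Decrypting the received ciphertext:
P0: D(K, 0xD2) = 0x9C.
P1: D(K, 0x7E) = 0x30.
Blocks that differ from the original plaintext: P0.

P0 = 0x9C, P1 = 0x30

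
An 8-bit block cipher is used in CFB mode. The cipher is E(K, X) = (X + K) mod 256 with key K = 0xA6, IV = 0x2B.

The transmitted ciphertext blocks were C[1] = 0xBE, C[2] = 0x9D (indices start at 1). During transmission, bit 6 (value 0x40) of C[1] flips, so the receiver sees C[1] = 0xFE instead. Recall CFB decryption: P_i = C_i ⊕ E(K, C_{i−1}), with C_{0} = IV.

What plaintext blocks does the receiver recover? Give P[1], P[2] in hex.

Only C[1] changed, to 0xFE. In CFB, a change in C_i flips the same bit in P_i and garbles P_{i+1}. Decrypting the received ciphertext:
P[1]: E(K, 0x2B) = 0xD1; 0xFE ⊕ 0xD1 = 0x2F.
P[2]: E(K, 0xFE) = 0xA4; 0x9D ⊕ 0xA4 = 0x39.
Blocks that differ from the original plaintext: P[1], P[2].

P[1] = 0x2F, P[2] = 0x39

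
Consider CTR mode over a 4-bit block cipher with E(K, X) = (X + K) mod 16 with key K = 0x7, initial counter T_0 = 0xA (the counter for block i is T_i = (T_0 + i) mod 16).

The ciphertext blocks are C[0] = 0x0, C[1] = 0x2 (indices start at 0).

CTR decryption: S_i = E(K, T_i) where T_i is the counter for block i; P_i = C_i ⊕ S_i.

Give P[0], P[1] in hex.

P[0] = 0x1, P[1] = 0x0

P[0]: T = 0xA, S = E(K, T) = 0x1; 0x0 ⊕ 0x1 = 0x1.
P[1]: T = 0xB, S = E(K, T) = 0x2; 0x2 ⊕ 0x2 = 0x0.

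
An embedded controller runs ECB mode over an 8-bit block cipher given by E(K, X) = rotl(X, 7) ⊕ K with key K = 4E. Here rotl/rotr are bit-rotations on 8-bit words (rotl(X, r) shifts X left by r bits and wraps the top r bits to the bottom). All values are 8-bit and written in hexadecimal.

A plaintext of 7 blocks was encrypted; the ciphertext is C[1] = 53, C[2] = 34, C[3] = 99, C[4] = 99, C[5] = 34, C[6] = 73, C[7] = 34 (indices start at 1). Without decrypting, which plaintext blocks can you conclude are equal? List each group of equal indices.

P[2] = P[5] = P[7]; P[3] = P[4]

ECB encrypts each block independently with the same key, so equal ciphertext blocks imply equal plaintext blocks.
C[2] = C[5] = C[7] = 34, so P[2] = P[5] = P[7].
C[3] = C[4] = 99, so P[3] = P[4].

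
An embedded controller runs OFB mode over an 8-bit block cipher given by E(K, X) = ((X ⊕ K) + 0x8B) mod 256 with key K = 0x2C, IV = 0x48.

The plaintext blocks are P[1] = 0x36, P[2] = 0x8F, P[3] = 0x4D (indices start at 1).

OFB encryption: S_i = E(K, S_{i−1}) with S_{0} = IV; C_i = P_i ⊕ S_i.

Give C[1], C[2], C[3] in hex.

C[1]: S = E(K, 0x48) = 0xEF; 0x36 ⊕ 0xEF = 0xD9.
C[2]: S = E(K, 0xEF) = 0x4E; 0x8F ⊕ 0x4E = 0xC1.
C[3]: S = E(K, 0x4E) = 0xED; 0x4D ⊕ 0xED = 0xA0.

C[1] = 0xD9, C[2] = 0xC1, C[3] = 0xA0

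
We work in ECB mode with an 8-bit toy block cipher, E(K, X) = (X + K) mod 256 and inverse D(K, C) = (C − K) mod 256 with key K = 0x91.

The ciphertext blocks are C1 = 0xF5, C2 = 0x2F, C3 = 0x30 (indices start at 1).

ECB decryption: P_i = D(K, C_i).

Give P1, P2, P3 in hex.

P1 = 0x64, P2 = 0x9E, P3 = 0x9F

P1: D(K, 0xF5) = 0x64.
P2: D(K, 0x2F) = 0x9E.
P3: D(K, 0x30) = 0x9F.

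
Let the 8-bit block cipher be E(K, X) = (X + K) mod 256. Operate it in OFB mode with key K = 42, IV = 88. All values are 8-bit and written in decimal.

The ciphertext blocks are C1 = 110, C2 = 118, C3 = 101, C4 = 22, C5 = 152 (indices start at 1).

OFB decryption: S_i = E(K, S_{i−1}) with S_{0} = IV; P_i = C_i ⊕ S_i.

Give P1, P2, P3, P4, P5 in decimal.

P1 = 236, P2 = 218, P3 = 179, P4 = 22, P5 = 178

P1: S = E(K, 88) = 130; 110 ⊕ 130 = 236.
P2: S = E(K, 130) = 172; 118 ⊕ 172 = 218.
P3: S = E(K, 172) = 214; 101 ⊕ 214 = 179.
P4: S = E(K, 214) = 0; 22 ⊕ 0 = 22.
P5: S = E(K, 0) = 42; 152 ⊕ 42 = 178.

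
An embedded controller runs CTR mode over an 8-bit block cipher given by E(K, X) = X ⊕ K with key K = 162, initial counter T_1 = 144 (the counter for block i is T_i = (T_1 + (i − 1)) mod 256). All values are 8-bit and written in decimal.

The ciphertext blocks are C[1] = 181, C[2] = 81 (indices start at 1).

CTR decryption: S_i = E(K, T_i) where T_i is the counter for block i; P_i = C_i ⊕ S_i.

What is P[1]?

P[1]: T = 144, S = E(K, T) = 50; 181 ⊕ 50 = 135.

P[1] = 135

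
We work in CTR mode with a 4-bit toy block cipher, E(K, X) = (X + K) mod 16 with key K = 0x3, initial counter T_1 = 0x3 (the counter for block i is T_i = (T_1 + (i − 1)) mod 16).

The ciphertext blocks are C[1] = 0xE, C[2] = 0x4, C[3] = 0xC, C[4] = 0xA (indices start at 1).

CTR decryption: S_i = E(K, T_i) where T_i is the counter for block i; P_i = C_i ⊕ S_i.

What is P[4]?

P[4]: T = 0x6, S = E(K, T) = 0x9; 0xA ⊕ 0x9 = 0x3.

P[4] = 0x3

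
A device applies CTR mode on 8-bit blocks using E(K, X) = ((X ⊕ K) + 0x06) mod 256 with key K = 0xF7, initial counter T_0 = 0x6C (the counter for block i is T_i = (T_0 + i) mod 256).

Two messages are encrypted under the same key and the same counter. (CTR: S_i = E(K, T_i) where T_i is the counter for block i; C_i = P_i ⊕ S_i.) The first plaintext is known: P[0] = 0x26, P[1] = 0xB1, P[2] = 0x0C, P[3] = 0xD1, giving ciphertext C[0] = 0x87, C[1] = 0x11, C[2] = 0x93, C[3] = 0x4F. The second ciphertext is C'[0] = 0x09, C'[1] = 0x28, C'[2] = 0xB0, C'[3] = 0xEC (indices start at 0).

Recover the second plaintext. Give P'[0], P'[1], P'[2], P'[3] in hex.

P'[0] = 0xA8, P'[1] = 0x88, P'[2] = 0x2F, P'[3] = 0x72

In CTR with a reused counter, both messages share the same keystream S_i, so C_i ⊕ C'_i = P_i ⊕ P'_i and thus P'_i = P_i ⊕ C_i ⊕ C'_i.
P'[0]: 0x26 ⊕ 0x87 ⊕ 0x09 = 0xA8.
P'[1]: 0xB1 ⊕ 0x11 ⊕ 0x28 = 0x88.
P'[2]: 0x0C ⊕ 0x93 ⊕ 0xB0 = 0x2F.
P'[3]: 0xD1 ⊕ 0x4F ⊕ 0xEC = 0x72.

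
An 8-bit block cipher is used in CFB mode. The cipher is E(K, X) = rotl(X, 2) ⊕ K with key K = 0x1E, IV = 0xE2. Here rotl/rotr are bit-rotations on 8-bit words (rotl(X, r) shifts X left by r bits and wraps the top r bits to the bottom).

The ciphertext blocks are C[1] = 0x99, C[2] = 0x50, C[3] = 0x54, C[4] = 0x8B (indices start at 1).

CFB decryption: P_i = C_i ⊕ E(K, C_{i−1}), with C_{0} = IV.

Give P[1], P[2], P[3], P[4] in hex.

P[1]: E(K, 0xE2) = 0x95; 0x99 ⊕ 0x95 = 0x0C.
P[2]: E(K, 0x99) = 0x78; 0x50 ⊕ 0x78 = 0x28.
P[3]: E(K, 0x50) = 0x5F; 0x54 ⊕ 0x5F = 0x0B.
P[4]: E(K, 0x54) = 0x4F; 0x8B ⊕ 0x4F = 0xC4.

P[1] = 0x0C, P[2] = 0x28, P[3] = 0x0B, P[4] = 0xC4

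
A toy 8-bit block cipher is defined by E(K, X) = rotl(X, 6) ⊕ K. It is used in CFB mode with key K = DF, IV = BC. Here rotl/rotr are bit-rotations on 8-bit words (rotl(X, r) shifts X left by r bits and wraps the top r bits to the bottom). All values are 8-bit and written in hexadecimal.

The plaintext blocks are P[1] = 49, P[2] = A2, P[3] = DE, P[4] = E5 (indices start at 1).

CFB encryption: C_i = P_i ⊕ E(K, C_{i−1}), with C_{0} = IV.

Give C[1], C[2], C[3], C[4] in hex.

C[1] = B9, C[2] = 13, C[3] = C5, C[4] = 4B

C[1]: E(K, BC) = F0; 49 ⊕ F0 = B9.
C[2]: E(K, B9) = B1; A2 ⊕ B1 = 13.
C[3]: E(K, 13) = 1B; DE ⊕ 1B = C5.
C[4]: E(K, C5) = AE; E5 ⊕ AE = 4B.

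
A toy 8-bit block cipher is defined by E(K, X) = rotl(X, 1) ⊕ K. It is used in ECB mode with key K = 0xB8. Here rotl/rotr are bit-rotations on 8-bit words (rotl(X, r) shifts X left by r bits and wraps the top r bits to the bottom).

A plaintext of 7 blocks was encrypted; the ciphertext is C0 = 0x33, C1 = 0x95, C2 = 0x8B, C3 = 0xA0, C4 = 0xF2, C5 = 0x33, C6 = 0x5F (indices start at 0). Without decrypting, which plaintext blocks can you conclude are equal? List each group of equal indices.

P0 = P5

ECB encrypts each block independently with the same key, so equal ciphertext blocks imply equal plaintext blocks.
C0 = C5 = 0x33, so P0 = P5.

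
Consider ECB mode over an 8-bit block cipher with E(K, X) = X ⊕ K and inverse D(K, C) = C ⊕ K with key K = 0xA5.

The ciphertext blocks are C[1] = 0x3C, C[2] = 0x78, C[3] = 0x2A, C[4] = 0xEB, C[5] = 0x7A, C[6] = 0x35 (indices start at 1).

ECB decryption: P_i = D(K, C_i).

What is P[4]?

P[4] = 0x4E

P[4]: D(K, 0xEB) = 0x4E.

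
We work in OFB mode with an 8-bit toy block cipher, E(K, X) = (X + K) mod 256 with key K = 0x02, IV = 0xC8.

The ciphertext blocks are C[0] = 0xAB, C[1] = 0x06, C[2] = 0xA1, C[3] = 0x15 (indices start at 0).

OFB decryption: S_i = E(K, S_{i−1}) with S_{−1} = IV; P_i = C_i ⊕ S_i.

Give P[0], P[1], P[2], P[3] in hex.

P[0]: S = E(K, 0xC8) = 0xCA; 0xAB ⊕ 0xCA = 0x61.
P[1]: S = E(K, 0xCA) = 0xCC; 0x06 ⊕ 0xCC = 0xCA.
P[2]: S = E(K, 0xCC) = 0xCE; 0xA1 ⊕ 0xCE = 0x6F.
P[3]: S = E(K, 0xCE) = 0xD0; 0x15 ⊕ 0xD0 = 0xC5.

P[0] = 0x61, P[1] = 0xCA, P[2] = 0x6F, P[3] = 0xC5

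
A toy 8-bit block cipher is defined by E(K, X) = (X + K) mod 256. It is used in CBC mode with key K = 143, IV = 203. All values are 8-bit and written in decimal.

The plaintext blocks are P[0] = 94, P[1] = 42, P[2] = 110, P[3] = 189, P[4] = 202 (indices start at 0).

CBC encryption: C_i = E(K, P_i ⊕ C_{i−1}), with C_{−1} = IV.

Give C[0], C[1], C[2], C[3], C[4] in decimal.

C[0]: P[0] ⊕ 203 = 149; E(K, 149) = 36.
C[1]: P[1] ⊕ 36 = 14; E(K, 14) = 157.
C[2]: P[2] ⊕ 157 = 243; E(K, 243) = 130.
C[3]: P[3] ⊕ 130 = 63; E(K, 63) = 206.
C[4]: P[4] ⊕ 206 = 4; E(K, 4) = 147.

C[0] = 36, C[1] = 157, C[2] = 130, C[3] = 206, C[4] = 147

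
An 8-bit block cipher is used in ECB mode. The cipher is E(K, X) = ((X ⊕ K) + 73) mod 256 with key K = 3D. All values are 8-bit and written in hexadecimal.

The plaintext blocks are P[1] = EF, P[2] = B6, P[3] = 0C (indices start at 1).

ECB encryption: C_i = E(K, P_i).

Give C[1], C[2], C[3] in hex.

C[1] = 45, C[2] = FE, C[3] = A4

C[1]: E(K, EF) = 45.
C[2]: E(K, B6) = FE.
C[3]: E(K, 0C) = A4.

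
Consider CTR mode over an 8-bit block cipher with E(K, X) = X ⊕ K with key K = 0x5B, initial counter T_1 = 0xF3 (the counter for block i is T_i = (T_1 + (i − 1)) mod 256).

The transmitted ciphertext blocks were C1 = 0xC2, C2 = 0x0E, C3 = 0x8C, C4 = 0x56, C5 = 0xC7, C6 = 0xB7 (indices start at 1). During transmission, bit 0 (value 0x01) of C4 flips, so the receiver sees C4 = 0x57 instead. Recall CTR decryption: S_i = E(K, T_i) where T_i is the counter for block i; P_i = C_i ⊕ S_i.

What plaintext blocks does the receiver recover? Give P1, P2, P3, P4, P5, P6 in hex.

Only C4 changed, to 0x57. In CTR, a change in C_i flips the same bit in P_i only; the keystream is unaffected. Decrypting the received ciphertext:
P1: T = 0xF3, S = E(K, T) = 0xA8; 0xC2 ⊕ 0xA8 = 0x6A.
P2: T = 0xF4, S = E(K, T) = 0xAF; 0x0E ⊕ 0xAF = 0xA1.
P3: T = 0xF5, S = E(K, T) = 0xAE; 0x8C ⊕ 0xAE = 0x22.
P4: T = 0xF6, S = E(K, T) = 0xAD; 0x57 ⊕ 0xAD = 0xFA.
P5: T = 0xF7, S = E(K, T) = 0xAC; 0xC7 ⊕ 0xAC = 0x6B.
P6: T = 0xF8, S = E(K, T) = 0xA3; 0xB7 ⊕ 0xA3 = 0x14.
Blocks that differ from the original plaintext: P4.

P1 = 0x6A, P2 = 0xA1, P3 = 0x22, P4 = 0xFA, P5 = 0x6B, P6 = 0x14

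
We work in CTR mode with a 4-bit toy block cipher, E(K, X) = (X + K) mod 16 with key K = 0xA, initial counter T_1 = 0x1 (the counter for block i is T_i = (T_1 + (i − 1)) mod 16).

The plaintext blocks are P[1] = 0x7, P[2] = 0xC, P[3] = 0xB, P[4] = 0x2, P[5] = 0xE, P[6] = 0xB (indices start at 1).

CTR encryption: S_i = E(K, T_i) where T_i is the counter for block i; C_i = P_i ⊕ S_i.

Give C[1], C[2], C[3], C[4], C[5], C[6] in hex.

C[1] = 0xC, C[2] = 0x0, C[3] = 0x6, C[4] = 0xC, C[5] = 0x1, C[6] = 0xB

C[1]: T = 0x1, S = E(K, T) = 0xB; 0x7 ⊕ 0xB = 0xC.
C[2]: T = 0x2, S = E(K, T) = 0xC; 0xC ⊕ 0xC = 0x0.
C[3]: T = 0x3, S = E(K, T) = 0xD; 0xB ⊕ 0xD = 0x6.
C[4]: T = 0x4, S = E(K, T) = 0xE; 0x2 ⊕ 0xE = 0xC.
C[5]: T = 0x5, S = E(K, T) = 0xF; 0xE ⊕ 0xF = 0x1.
C[6]: T = 0x6, S = E(K, T) = 0x0; 0xB ⊕ 0x0 = 0xB.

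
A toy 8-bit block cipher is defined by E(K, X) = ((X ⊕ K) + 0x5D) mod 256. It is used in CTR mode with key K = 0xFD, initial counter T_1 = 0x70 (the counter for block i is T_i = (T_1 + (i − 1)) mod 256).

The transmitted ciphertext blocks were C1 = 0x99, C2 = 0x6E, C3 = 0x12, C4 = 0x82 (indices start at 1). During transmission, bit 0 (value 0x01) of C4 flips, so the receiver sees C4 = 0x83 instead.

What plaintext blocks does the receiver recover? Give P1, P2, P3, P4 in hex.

CTR decryption: S_i = E(K, T_i) where T_i is the counter for block i; P_i = C_i ⊕ S_i.
Only C4 changed, to 0x83. In CTR, a change in C_i flips the same bit in P_i only; the keystream is unaffected. Decrypting the received ciphertext:
P1: T = 0x70, S = E(K, T) = 0xEA; 0x99 ⊕ 0xEA = 0x73.
P2: T = 0x71, S = E(K, T) = 0xE9; 0x6E ⊕ 0xE9 = 0x87.
P3: T = 0x72, S = E(K, T) = 0xEC; 0x12 ⊕ 0xEC = 0xFE.
P4: T = 0x73, S = E(K, T) = 0xEB; 0x83 ⊕ 0xEB = 0x68.
Blocks that differ from the original plaintext: P4.

P1 = 0x73, P2 = 0x87, P3 = 0xFE, P4 = 0x68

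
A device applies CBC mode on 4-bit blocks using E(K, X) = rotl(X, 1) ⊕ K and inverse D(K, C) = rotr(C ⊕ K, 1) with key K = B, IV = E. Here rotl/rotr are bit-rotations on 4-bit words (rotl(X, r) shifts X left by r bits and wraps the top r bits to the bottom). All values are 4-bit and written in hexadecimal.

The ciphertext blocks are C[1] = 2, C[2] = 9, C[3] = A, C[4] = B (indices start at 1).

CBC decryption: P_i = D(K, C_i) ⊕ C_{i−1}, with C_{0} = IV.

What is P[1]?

P[1] = 2

P[1]: D(K, 2) = C; C ⊕ E = 2.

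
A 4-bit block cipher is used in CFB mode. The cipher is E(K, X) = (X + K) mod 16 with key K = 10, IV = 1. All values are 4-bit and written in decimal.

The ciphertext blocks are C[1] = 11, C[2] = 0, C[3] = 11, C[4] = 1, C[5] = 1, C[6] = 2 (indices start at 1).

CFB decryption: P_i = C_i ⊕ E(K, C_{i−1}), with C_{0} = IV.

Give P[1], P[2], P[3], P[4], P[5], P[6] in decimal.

P[1]: E(K, 1) = 11; 11 ⊕ 11 = 0.
P[2]: E(K, 11) = 5; 0 ⊕ 5 = 5.
P[3]: E(K, 0) = 10; 11 ⊕ 10 = 1.
P[4]: E(K, 11) = 5; 1 ⊕ 5 = 4.
P[5]: E(K, 1) = 11; 1 ⊕ 11 = 10.
P[6]: E(K, 1) = 11; 2 ⊕ 11 = 9.

P[1] = 0, P[2] = 5, P[3] = 1, P[4] = 4, P[5] = 10, P[6] = 9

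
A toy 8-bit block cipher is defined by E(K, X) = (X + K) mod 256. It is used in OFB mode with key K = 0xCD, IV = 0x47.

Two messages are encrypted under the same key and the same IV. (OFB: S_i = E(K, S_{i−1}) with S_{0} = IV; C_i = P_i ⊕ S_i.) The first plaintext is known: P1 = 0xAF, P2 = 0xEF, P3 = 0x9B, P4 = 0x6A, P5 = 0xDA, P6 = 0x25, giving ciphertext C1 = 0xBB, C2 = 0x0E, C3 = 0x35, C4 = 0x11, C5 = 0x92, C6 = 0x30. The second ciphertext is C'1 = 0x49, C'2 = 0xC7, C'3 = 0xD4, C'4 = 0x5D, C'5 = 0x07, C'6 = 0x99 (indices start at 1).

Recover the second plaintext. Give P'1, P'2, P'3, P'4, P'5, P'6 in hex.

In OFB with a reused IV, both messages share the same keystream S_i, so C_i ⊕ C'_i = P_i ⊕ P'_i and thus P'_i = P_i ⊕ C_i ⊕ C'_i.
P'1: 0xAF ⊕ 0xBB ⊕ 0x49 = 0x5D.
P'2: 0xEF ⊕ 0x0E ⊕ 0xC7 = 0x26.
P'3: 0x9B ⊕ 0x35 ⊕ 0xD4 = 0x7A.
P'4: 0x6A ⊕ 0x11 ⊕ 0x5D = 0x26.
P'5: 0xDA ⊕ 0x92 ⊕ 0x07 = 0x4F.
P'6: 0x25 ⊕ 0x30 ⊕ 0x99 = 0x8C.

P'1 = 0x5D, P'2 = 0x26, P'3 = 0x7A, P'4 = 0x26, P'5 = 0x4F, P'6 = 0x8C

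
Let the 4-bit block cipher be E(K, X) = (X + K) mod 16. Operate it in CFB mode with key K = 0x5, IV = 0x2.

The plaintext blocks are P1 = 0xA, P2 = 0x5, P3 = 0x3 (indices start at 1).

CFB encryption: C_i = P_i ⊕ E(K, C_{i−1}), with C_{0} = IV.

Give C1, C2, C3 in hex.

C1 = 0xD, C2 = 0x7, C3 = 0xF

C1: E(K, 0x2) = 0x7; 0xA ⊕ 0x7 = 0xD.
C2: E(K, 0xD) = 0x2; 0x5 ⊕ 0x2 = 0x7.
C3: E(K, 0x7) = 0xC; 0x3 ⊕ 0xC = 0xF.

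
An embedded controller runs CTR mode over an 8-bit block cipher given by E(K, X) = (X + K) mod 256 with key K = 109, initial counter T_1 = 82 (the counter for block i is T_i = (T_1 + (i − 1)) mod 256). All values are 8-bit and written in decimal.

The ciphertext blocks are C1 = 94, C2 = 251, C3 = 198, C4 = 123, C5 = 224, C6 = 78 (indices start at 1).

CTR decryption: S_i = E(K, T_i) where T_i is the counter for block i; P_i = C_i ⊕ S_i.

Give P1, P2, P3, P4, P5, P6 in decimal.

P1 = 225, P2 = 59, P3 = 7, P4 = 185, P5 = 35, P6 = 138

P1: T = 82, S = E(K, T) = 191; 94 ⊕ 191 = 225.
P2: T = 83, S = E(K, T) = 192; 251 ⊕ 192 = 59.
P3: T = 84, S = E(K, T) = 193; 198 ⊕ 193 = 7.
P4: T = 85, S = E(K, T) = 194; 123 ⊕ 194 = 185.
P5: T = 86, S = E(K, T) = 195; 224 ⊕ 195 = 35.
P6: T = 87, S = E(K, T) = 196; 78 ⊕ 196 = 138.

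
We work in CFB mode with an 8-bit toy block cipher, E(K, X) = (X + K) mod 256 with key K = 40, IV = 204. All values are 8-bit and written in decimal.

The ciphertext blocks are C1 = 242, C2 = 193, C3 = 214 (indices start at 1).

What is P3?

CFB decryption: P_i = C_i ⊕ E(K, C_{i−1}), with C_{0} = IV.
P3: E(K, 193) = 233; 214 ⊕ 233 = 63.

P3 = 63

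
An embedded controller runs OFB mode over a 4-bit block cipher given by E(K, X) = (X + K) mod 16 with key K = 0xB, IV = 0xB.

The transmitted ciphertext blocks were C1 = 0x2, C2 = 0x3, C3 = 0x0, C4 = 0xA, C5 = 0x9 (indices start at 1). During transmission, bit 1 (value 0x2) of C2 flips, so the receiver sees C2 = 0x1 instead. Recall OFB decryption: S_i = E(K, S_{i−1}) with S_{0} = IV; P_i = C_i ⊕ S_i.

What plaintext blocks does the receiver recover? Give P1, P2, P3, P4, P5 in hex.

Only C2 changed, to 0x1. In OFB, a change in C_i flips the same bit in P_i only; the keystream is unaffected. Decrypting the received ciphertext:
P1: S = E(K, 0xB) = 0x6; 0x2 ⊕ 0x6 = 0x4.
P2: S = E(K, 0x6) = 0x1; 0x1 ⊕ 0x1 = 0x0.
P3: S = E(K, 0x1) = 0xC; 0x0 ⊕ 0xC = 0xC.
P4: S = E(K, 0xC) = 0x7; 0xA ⊕ 0x7 = 0xD.
P5: S = E(K, 0x7) = 0x2; 0x9 ⊕ 0x2 = 0xB.
Blocks that differ from the original plaintext: P2.

P1 = 0x4, P2 = 0x0, P3 = 0xC, P4 = 0xD, P5 = 0xB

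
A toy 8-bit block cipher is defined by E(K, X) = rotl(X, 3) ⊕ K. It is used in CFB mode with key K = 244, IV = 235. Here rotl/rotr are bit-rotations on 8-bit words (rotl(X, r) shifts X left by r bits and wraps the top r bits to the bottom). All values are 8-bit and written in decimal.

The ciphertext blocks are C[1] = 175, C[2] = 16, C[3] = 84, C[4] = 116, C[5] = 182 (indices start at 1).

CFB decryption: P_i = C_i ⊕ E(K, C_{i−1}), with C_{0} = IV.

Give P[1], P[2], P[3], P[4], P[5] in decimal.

P[1] = 4, P[2] = 153, P[3] = 32, P[4] = 34, P[5] = 225

P[1]: E(K, 235) = 171; 175 ⊕ 171 = 4.
P[2]: E(K, 175) = 137; 16 ⊕ 137 = 153.
P[3]: E(K, 16) = 116; 84 ⊕ 116 = 32.
P[4]: E(K, 84) = 86; 116 ⊕ 86 = 34.
P[5]: E(K, 116) = 87; 182 ⊕ 87 = 225.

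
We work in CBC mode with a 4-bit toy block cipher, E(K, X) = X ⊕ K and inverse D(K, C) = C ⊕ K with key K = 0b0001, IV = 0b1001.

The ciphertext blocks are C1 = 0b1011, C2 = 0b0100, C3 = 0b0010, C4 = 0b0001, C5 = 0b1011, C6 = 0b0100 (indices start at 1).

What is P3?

P3 = 0b0111

CBC decryption: P_i = D(K, C_i) ⊕ C_{i−1}, with C_{0} = IV.
P3: D(K, 0b0010) = 0b0011; 0b0011 ⊕ 0b0100 = 0b0111.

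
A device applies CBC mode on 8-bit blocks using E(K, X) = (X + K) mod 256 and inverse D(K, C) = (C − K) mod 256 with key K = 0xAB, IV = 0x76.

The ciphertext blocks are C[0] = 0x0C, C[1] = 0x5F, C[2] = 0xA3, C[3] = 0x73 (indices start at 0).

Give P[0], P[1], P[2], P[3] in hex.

CBC decryption: P_i = D(K, C_i) ⊕ C_{i−1}, with C_{−1} = IV.
P[0]: D(K, 0x0C) = 0x61; 0x61 ⊕ 0x76 = 0x17.
P[1]: D(K, 0x5F) = 0xB4; 0xB4 ⊕ 0x0C = 0xB8.
P[2]: D(K, 0xA3) = 0xF8; 0xF8 ⊕ 0x5F = 0xA7.
P[3]: D(K, 0x73) = 0xC8; 0xC8 ⊕ 0xA3 = 0x6B.

P[0] = 0x17, P[1] = 0xB8, P[2] = 0xA7, P[3] = 0x6B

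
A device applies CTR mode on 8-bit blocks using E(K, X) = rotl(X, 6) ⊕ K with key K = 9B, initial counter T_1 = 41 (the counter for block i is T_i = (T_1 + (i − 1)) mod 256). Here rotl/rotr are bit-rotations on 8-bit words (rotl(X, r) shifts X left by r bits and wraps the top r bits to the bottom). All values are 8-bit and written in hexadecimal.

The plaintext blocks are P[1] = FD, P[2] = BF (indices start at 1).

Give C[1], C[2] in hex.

C[1] = 36, C[2] = B4

CTR encryption: S_i = E(K, T_i) where T_i is the counter for block i; C_i = P_i ⊕ S_i.
C[1]: T = 41, S = E(K, T) = CB; FD ⊕ CB = 36.
C[2]: T = 42, S = E(K, T) = 0B; BF ⊕ 0B = B4.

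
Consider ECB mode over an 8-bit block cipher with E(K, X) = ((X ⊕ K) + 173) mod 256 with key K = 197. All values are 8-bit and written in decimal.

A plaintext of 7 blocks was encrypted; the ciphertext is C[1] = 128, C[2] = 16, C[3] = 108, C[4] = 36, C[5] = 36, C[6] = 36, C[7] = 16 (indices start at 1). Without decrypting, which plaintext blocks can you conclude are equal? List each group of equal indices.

P[2] = P[7]; P[4] = P[5] = P[6]

ECB encrypts each block independently with the same key, so equal ciphertext blocks imply equal plaintext blocks.
C[2] = C[7] = 16, so P[2] = P[7].
C[4] = C[5] = C[6] = 36, so P[4] = P[5] = P[6].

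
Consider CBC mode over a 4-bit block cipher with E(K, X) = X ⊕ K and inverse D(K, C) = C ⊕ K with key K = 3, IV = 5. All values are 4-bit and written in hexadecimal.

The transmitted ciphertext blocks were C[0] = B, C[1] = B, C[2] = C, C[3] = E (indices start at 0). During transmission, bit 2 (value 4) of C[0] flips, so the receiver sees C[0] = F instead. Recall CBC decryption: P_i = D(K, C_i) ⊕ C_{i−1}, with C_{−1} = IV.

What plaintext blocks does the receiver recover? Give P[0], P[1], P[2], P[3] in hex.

P[0] = 9, P[1] = 7, P[2] = 4, P[3] = 1

Only C[0] changed, to F. In CBC, a change in C_i garbles P_i and flips the same bit in P_{i+1}. Decrypting the received ciphertext:
P[0]: D(K, F) = C; C ⊕ 5 = 9.
P[1]: D(K, B) = 8; 8 ⊕ F = 7.
P[2]: D(K, C) = F; F ⊕ B = 4.
P[3]: D(K, E) = D; D ⊕ C = 1.
Blocks that differ from the original plaintext: P[0], P[1].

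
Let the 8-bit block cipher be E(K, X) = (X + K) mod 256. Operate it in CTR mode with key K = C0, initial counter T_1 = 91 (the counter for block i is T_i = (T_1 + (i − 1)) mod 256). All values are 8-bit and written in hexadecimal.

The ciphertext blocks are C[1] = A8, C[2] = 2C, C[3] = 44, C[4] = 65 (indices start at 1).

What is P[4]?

P[4] = 31

CTR decryption: S_i = E(K, T_i) where T_i is the counter for block i; P_i = C_i ⊕ S_i.
P[4]: T = 94, S = E(K, T) = 54; 65 ⊕ 54 = 31.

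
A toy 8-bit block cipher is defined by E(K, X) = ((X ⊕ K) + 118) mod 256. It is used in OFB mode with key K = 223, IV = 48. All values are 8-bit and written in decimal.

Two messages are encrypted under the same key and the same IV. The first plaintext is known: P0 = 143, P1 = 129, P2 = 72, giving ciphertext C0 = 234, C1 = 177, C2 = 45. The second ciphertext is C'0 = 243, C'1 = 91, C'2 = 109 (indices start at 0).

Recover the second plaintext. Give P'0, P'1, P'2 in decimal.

P'0 = 150, P'1 = 107, P'2 = 8

In OFB with a reused IV, both messages share the same keystream S_i, so C_i ⊕ C'_i = P_i ⊕ P'_i and thus P'_i = P_i ⊕ C_i ⊕ C'_i.
P'0: 143 ⊕ 234 ⊕ 243 = 150.
P'1: 129 ⊕ 177 ⊕ 91 = 107.
P'2: 72 ⊕ 45 ⊕ 109 = 8.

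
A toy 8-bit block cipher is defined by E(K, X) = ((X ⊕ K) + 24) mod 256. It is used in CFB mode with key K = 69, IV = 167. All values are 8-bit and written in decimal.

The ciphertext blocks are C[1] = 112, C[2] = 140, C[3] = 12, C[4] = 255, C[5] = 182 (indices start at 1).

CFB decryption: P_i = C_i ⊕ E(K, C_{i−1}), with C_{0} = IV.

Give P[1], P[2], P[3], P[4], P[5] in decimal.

P[1]: E(K, 167) = 250; 112 ⊕ 250 = 138.
P[2]: E(K, 112) = 77; 140 ⊕ 77 = 193.
P[3]: E(K, 140) = 225; 12 ⊕ 225 = 237.
P[4]: E(K, 12) = 97; 255 ⊕ 97 = 158.
P[5]: E(K, 255) = 210; 182 ⊕ 210 = 100.

P[1] = 138, P[2] = 193, P[3] = 237, P[4] = 158, P[5] = 100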